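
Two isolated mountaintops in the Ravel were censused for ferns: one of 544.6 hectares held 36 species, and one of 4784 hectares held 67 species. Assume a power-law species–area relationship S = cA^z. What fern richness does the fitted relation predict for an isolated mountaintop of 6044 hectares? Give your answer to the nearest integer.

72

z = ln(67/36) / ln(4784/544.6) = 0.6212 / 2.1730 = 0.2859
c = 36 / 544.6^0.2859 = 36 / 6.055 = 5.945
S₃ = 5.945 × 6044^0.2859 = 5.945 × 12.05 ≈ 71.63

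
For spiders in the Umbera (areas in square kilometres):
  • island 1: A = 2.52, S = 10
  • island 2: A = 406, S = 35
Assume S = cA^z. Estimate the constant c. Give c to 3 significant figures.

7.96

z = ln(S₂/S₁) / ln(A₂/A₁) = ln(35/10) / ln(406/2.52) = 1.2528 / 5.0821 = 0.2465
c = S₁ / A₁^z = 10 / 2.52^0.2465 = 10 / 1.256 = 7.963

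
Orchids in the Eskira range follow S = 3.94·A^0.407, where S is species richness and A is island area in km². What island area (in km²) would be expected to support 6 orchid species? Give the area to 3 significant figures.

2.81 km²

6 = 3.94 × A^0.407  ⇒  A^0.407 = 6/3.94 = 1.523
ln A = ln(1.523) / 0.407 = 0.4206 / 0.407 = 1.0334
A = e^1.0334 ≈ 2.811 km²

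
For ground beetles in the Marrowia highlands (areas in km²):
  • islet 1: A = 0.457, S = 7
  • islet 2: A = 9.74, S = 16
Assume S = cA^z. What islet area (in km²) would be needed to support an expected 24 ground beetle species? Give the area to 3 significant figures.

43.7 km²

z = ln(16/7) / ln(9.74/0.457) = 0.8267 / 3.0593 = 0.2702
c = 7 / 0.457^0.2702 = 7 / 0.8093 = 8.65
A = (24/8.65)^(1/0.2702) ⇒ ln A = ln(2.775)/0.2702 = 3.7768
A = e^3.7768 ≈ 43.67 km²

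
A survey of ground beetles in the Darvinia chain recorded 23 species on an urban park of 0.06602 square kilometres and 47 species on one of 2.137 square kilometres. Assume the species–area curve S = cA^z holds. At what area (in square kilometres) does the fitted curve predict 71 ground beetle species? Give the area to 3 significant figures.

15.9 square kilometres

z = ln(47/23) / ln(2.137/0.06602) = 0.7147 / 3.4772 = 0.2055
c = 23 / 0.06602^0.2055 = 23 / 0.572 = 40.21
A = (71/40.21)^(1/0.2055) ⇒ ln A = ln(1.766)/0.2055 = 2.7666
A = e^2.7666 ≈ 15.9 square kilometres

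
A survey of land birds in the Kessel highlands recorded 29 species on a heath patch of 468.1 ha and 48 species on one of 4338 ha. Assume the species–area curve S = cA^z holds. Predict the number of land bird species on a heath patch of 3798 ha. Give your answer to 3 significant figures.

z = ln(48/29) / ln(4338/468.1) = 0.5039 / 2.2265 = 0.2263
c = 29 / 468.1^0.2263 = 29 / 4.021 = 7.212
S₃ = 7.212 × 3798^0.2263 = 7.212 × 6.459 ≈ 46.58

46.6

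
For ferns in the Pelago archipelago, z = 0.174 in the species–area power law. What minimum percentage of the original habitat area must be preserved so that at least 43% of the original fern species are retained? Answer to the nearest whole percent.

Need (A_new/A_old)^0.174 = 0.43, so A_new/A_old = 0.43^(1/0.174) = 0.43^5.747
ln(A_new/A_old) = ln 0.43 / 0.174 = -0.8440 / 0.174 = -4.8504
A_new/A_old = e^-4.8504 ≈ 0.007825

1%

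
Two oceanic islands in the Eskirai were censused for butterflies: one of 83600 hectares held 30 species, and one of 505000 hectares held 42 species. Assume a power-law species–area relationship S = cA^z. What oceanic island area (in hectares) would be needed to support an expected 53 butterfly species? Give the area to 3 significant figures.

1750000 hectares

z = ln(42/30) / ln(505000/83600) = 0.3365 / 1.7985 = 0.1871
c = 30 / 83600^0.1871 = 30 / 8.334 = 3.6
A = (53/3.6)^(1/0.1871) ⇒ ln A = ln(14.72)/0.1871 = 14.3757
A = e^14.3757 ≈ 1751055 hectares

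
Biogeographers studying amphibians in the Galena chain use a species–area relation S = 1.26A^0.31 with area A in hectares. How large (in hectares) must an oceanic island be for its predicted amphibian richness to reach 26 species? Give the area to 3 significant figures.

26 = 1.26 × A^0.31  ⇒  A^0.31 = 26/1.26 = 20.63
ln A = ln(20.63) / 0.31 = 3.0270 / 0.31 = 9.7645
A = e^9.7645 ≈ 17404 hectares

17400 hectares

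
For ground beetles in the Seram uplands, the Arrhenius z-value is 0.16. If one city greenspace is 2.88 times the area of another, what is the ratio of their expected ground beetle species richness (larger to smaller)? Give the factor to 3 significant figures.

S₂/S₁ = (A₂/A₁)^z = 2.88^0.16
ln(S₂/S₁) = 0.16 × ln 2.88 = 0.16 × 1.0578 = 0.1692
S₂/S₁ = e^0.1692 ≈ 1.184

1.18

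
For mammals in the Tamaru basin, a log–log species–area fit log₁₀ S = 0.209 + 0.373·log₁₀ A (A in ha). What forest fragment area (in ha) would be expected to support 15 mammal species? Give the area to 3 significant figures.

15 = 1.618 × A^0.373  ⇒  A^0.373 = 15/1.618 = 9.27
ln A = ln(9.27) / 0.373 = 2.2268 / 0.373 = 5.9700
A = e^5.9700 ≈ 391.5 ha

392 ha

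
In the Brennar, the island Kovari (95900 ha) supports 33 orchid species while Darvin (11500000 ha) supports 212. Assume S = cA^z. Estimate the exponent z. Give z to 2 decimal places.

Taking logs: ln S = ln c + z ln A, so z = (ln S₂ − ln S₁)/(ln A₂ − ln A₁).
z = ln(212/33) / ln(11500000/95900) = ln(6.424) / ln(119.9) = 1.8601 / 4.7868 = 0.3886

0.39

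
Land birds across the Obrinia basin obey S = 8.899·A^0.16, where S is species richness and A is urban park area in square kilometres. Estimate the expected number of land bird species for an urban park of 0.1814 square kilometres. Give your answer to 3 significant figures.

6.77

S = 8.899 × 0.1814^0.16 = 8.899 × 0.761 ≈ 6.772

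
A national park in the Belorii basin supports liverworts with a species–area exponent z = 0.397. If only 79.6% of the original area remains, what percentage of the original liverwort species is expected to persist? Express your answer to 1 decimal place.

S_new/S_old = (A_new/A_old)^z = 0.796^0.397
= exp(0.397 × ln 0.796) = exp(0.397 × -0.2282) = exp(-0.0906) ≈ 0.9134

91.3%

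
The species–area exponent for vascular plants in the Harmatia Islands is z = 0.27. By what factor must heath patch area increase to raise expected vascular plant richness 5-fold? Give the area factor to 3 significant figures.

(A₂/A₁)^0.27 = 5, so A₂/A₁ = 5^(1/0.27) = 5^3.704
ln(A₂/A₁) = ln 5 / 0.27 = 1.6094 / 0.27 = 5.9609
A₂/A₁ = e^5.9609 ≈ 388

388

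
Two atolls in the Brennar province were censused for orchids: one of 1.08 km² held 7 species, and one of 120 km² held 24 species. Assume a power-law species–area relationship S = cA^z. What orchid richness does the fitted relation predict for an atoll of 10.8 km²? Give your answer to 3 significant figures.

12.8

z = ln(24/7) / ln(120/1.08) = 1.2321 / 4.7105 = 0.2616
c = 7 / 1.08^0.2616 = 7 / 1.02 = 6.86
S₃ = 6.86 × 10.8^0.2616 = 6.86 × 1.863 ≈ 12.78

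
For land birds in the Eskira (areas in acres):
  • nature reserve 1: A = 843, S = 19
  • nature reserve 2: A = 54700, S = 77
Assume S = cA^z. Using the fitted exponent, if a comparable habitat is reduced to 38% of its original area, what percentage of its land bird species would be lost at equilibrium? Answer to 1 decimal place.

27.7%

z = ln(77/19) / ln(54700/843) = 1.3994 / 4.1727 = 0.3354
S_new/S_old = (A_new/A_old)^z = 0.38^0.3354 = exp(0.3354 × -0.9676) = 0.7229
Fraction lost = 1 − 0.7229 = 0.2771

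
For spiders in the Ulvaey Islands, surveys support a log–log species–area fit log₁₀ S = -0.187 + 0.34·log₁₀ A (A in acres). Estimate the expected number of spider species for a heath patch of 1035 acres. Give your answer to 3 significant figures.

6.89

S = 0.6501 × 1035^0.34
ln S = ln 0.6501 + 0.34 × ln 1035 = -0.4306 + 0.34 × 6.9422 = 1.9297
S = e^1.9297 ≈ 6.888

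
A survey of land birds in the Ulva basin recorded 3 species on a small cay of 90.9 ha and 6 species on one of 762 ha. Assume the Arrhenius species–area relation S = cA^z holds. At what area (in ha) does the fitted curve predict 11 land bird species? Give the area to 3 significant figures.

4890 ha

z = ln(6/3) / ln(762/90.9) = 0.6931 / 2.1262 = 0.3260
c = 3 / 90.9^0.3260 = 3 / 4.35 = 0.6896
A = (11/0.6896)^(1/0.3260) ⇒ ln A = ln(15.95)/0.3260 = 8.4952
A = e^8.4952 ≈ 4891 ha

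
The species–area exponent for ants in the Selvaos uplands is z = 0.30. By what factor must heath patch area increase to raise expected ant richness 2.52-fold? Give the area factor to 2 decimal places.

(A₂/A₁)^0.3 = 2.52, so A₂/A₁ = 2.52^(1/0.3) = 2.52^3.333
ln(A₂/A₁) = ln 2.52 / 0.3 = 0.9243 / 0.3 = 3.0809
A₂/A₁ = e^3.0809 ≈ 21.78

21.78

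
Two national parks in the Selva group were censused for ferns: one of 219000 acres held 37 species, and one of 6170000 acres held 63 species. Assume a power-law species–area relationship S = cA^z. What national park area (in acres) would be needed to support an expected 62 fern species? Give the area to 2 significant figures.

5600000 acres

z = ln(63/37) / ln(6170000/219000) = 0.5322 / 3.3384 = 0.1594
c = 37 / 219000^0.1594 = 37 / 7.102 = 5.21
A = (62/5.21)^(1/0.1594) ⇒ ln A = ln(11.9)/0.1594 = 15.5348
A = e^15.5348 ≈ 5580817 acres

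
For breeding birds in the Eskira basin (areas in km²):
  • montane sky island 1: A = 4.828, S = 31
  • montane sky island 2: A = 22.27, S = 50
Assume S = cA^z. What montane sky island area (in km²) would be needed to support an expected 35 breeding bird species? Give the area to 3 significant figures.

7.12 km²

z = ln(50/31) / ln(22.27/4.828) = 0.4780 / 1.5288 = 0.3127
c = 31 / 4.828^0.3127 = 31 / 1.636 = 18.95
A = (35/18.95)^(1/0.3127) ⇒ ln A = ln(1.847)/0.3127 = 1.9626
A = e^1.9626 ≈ 7.118 km²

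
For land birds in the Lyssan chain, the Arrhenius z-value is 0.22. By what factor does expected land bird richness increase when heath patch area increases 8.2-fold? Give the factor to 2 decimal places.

S₂/S₁ = (A₂/A₁)^z = 8.2^0.22
ln(S₂/S₁) = 0.22 × ln 8.2 = 0.22 × 2.1041 = 0.4629
S₂/S₁ = e^0.4629 ≈ 1.589

1.59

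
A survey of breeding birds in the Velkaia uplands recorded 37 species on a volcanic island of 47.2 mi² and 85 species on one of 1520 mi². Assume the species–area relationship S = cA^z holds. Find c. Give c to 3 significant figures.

14.7

z = ln(S₂/S₁) / ln(A₂/A₁) = ln(85/37) / ln(1520/47.2) = 0.8317 / 3.4721 = 0.2395
c = S₁ / A₁^z = 37 / 47.2^0.2395 = 37 / 2.518 = 14.7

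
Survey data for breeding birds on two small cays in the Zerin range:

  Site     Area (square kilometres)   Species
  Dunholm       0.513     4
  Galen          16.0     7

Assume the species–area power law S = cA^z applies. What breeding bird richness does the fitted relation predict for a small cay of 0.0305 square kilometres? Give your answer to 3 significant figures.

2.53

z = ln(7/4) / ln(16/0.513) = 0.5596 / 3.4401 = 0.1627
c = 4 / 0.513^0.1627 = 4 / 0.8971 = 4.459
S₃ = 4.459 × 0.0305^0.1627 = 4.459 × 0.5668 ≈ 2.527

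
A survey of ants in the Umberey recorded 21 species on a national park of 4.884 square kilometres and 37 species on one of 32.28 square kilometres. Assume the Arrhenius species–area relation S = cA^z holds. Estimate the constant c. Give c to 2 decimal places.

13.05

z = ln(S₂/S₁) / ln(A₂/A₁) = ln(37/21) / ln(32.28/4.884) = 0.5664 / 1.8885 = 0.2999
c = S₁ / A₁^z = 21 / 4.884^0.2999 = 21 / 1.609 = 13.05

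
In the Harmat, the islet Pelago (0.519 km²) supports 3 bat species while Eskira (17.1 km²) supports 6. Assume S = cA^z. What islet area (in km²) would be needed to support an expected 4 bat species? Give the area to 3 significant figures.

2.21 km²

z = ln(6/3) / ln(17.1/0.519) = 0.6931 / 3.4949 = 0.1983
c = 3 / 0.519^0.1983 = 3 / 0.878 = 3.417
A = (4/3.417)^(1/0.1983) ⇒ ln A = ln(1.171)/0.1983 = 0.7947
A = e^0.7947 ≈ 2.214 km²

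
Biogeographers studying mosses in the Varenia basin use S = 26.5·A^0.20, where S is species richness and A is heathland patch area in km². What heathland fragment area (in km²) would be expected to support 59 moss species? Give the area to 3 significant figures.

59 = 26.5 × A^0.2  ⇒  A^0.2 = 59/26.5 = 2.226
ln A = ln(2.226) / 0.2 = 0.8004 / 0.2 = 4.0020
A = e^4.0020 ≈ 54.71 km²

54.7 km²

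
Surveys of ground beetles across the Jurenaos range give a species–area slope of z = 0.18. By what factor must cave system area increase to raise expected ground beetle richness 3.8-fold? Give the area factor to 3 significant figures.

1660

(A₂/A₁)^0.18 = 3.8, so A₂/A₁ = 3.8^(1/0.18) = 3.8^5.556
ln(A₂/A₁) = ln 3.8 / 0.18 = 1.3350 / 0.18 = 7.4167
A₂/A₁ = e^7.4167 ≈ 1663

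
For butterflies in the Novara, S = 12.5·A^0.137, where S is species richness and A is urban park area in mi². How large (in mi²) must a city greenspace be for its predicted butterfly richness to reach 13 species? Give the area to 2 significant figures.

1.3 mi²

13 = 12.5 × A^0.137  ⇒  A^0.137 = 13/12.5 = 1.04
ln A = ln(1.04) / 0.137 = 0.0392 / 0.137 = 0.2863
A = e^0.2863 ≈ 1.331 mi²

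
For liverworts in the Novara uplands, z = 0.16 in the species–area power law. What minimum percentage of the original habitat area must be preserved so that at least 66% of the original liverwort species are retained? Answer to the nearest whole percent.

Need (A_new/A_old)^0.16 = 0.66, so A_new/A_old = 0.66^(1/0.16) = 0.66^6.25
ln(A_new/A_old) = ln 0.66 / 0.16 = -0.4155 / 0.16 = -2.5970
A_new/A_old = e^-2.5970 ≈ 0.0745

7%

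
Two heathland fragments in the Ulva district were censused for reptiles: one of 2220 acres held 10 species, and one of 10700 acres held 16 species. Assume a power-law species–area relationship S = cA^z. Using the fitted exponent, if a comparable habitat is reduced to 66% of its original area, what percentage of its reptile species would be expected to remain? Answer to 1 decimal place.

88.3%

z = ln(16/10) / ln(10700/2220) = 0.4700 / 1.5727 = 0.2988
S_new/S_old = (A_new/A_old)^z = 0.66^0.2988 = exp(0.2988 × -0.4155) = 0.8832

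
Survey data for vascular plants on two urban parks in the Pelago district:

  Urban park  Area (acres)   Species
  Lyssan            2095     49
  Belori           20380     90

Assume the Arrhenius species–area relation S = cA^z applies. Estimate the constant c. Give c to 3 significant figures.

z = ln(S₂/S₁) / ln(A₂/A₁) = ln(90/49) / ln(20380/2095) = 0.6080 / 2.2750 = 0.2672
c = S₁ / A₁^z = 49 / 2095^0.2672 = 49 / 7.719 = 6.348

6.35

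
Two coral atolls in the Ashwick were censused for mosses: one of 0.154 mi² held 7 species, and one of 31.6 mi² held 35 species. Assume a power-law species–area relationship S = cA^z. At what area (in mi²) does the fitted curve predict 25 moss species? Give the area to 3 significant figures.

10.4 mi²

z = ln(35/7) / ln(31.6/0.154) = 1.6094 / 5.3240 = 0.3023
c = 7 / 0.154^0.3023 = 7 / 0.5681 = 12.32
A = (25/12.32)^(1/0.3023) ⇒ ln A = ln(2.029)/0.3023 = 2.3401
A = e^2.3401 ≈ 10.38 mi²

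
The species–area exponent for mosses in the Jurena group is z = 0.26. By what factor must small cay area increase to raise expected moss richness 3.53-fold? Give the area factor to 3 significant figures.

(A₂/A₁)^0.26 = 3.53, so A₂/A₁ = 3.53^(1/0.26) = 3.53^3.846
ln(A₂/A₁) = ln 3.53 / 0.26 = 1.2613 / 0.26 = 4.8511
A₂/A₁ = e^4.8511 ≈ 127.9

128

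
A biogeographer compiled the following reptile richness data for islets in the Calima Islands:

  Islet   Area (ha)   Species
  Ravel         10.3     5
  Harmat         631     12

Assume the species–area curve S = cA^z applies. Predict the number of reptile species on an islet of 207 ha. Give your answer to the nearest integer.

9

z = ln(12/5) / ln(631/10.3) = 0.8755 / 4.1152 = 0.2127
c = 5 / 10.3^0.2127 = 5 / 1.642 = 3.044
S₃ = 3.044 × 207^0.2127 = 3.044 × 3.11 ≈ 9.467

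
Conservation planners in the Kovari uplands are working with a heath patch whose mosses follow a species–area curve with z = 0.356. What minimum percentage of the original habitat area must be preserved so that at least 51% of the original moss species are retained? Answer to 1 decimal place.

Need (A_new/A_old)^0.356 = 0.51, so A_new/A_old = 0.51^(1/0.356) = 0.51^2.809
ln(A_new/A_old) = ln 0.51 / 0.356 = -0.6733 / 0.356 = -1.8914
A_new/A_old = e^-1.8914 ≈ 0.1509

15.1%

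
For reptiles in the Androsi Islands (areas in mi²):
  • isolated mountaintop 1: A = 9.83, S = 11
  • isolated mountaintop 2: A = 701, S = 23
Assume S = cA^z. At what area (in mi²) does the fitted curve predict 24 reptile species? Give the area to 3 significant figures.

z = ln(23/11) / ln(701/9.83) = 0.7376 / 4.2671 = 0.1729
c = 11 / 9.83^0.1729 = 11 / 1.484 = 7.41
A = (24/7.41)^(1/0.1729) ⇒ ln A = ln(3.239)/0.1729 = 6.7987
A = e^6.7987 ≈ 896.7 mi²

897 mi²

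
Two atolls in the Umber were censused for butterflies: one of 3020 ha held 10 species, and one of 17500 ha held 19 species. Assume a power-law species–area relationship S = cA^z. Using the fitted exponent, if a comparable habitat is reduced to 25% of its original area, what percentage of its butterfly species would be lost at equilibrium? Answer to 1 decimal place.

z = ln(19/10) / ln(17500/3020) = 0.6419 / 1.7569 = 0.3653
S_new/S_old = (A_new/A_old)^z = 0.25^0.3653 = exp(0.3653 × -1.3863) = 0.6026
Fraction lost = 1 − 0.6026 = 0.3974

39.7%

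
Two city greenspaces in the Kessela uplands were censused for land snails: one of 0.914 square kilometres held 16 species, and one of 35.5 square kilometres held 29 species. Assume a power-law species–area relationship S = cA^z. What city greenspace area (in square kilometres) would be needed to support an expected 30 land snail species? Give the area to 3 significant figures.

43.7 square kilometres

z = ln(29/16) / ln(35.5/0.914) = 0.5947 / 3.6595 = 0.1625
c = 16 / 0.914^0.1625 = 16 / 0.9855 = 16.24
A = (30/16.24)^(1/0.1625) ⇒ ln A = ln(1.848)/0.1625 = 3.7781
A = e^3.7781 ≈ 43.73 square kilometres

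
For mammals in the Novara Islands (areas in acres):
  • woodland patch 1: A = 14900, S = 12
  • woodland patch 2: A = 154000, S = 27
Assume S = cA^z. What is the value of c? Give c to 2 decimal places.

0.43

z = ln(S₂/S₁) / ln(A₂/A₁) = ln(27/12) / ln(154000/14900) = 0.8109 / 2.3356 = 0.3472
c = S₁ / A₁^z = 12 / 14900^0.3472 = 12 / 28.12 = 0.4268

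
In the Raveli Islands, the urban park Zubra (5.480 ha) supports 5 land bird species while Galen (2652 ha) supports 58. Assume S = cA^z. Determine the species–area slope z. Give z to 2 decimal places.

0.40

Taking logs: ln S = ln c + z ln A, so z = (ln S₂ − ln S₁)/(ln A₂ − ln A₁).
z = ln(58/5) / ln(2652/5.48) = ln(11.6) / ln(483.9) = 2.4510 / 6.1820 = 0.3965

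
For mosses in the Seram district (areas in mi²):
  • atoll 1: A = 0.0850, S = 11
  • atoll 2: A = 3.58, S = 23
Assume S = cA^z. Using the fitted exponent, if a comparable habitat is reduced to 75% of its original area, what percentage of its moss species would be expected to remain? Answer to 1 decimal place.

z = ln(23/11) / ln(3.58/0.085) = 0.7376 / 3.7405 = 0.1972
S_new/S_old = (A_new/A_old)^z = 0.75^0.1972 = exp(0.1972 × -0.2877) = 0.9448

94.5%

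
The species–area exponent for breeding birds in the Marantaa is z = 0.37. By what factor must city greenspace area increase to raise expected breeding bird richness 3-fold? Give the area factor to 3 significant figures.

19.5

(A₂/A₁)^0.37 = 3, so A₂/A₁ = 3^(1/0.37) = 3^2.703
ln(A₂/A₁) = ln 3 / 0.37 = 1.0986 / 0.37 = 2.9692
A₂/A₁ = e^2.9692 ≈ 19.48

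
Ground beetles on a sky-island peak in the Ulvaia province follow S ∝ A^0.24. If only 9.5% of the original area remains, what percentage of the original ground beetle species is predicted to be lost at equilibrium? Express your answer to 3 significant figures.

43.2%

S_new/S_old = (A_new/A_old)^z = 0.095^0.24
= exp(0.24 × ln 0.095) = exp(0.24 × -2.3539) = exp(-0.5649) ≈ 0.5684
Fraction lost = 1 − 0.5684 = 0.4316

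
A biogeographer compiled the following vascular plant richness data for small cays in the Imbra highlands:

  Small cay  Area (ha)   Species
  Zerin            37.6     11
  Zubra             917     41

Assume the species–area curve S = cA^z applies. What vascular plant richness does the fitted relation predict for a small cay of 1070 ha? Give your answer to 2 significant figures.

z = ln(41/11) / ln(917/37.6) = 1.3157 / 3.1941 = 0.4119
c = 11 / 37.6^0.4119 = 11 / 4.455 = 2.469
S₃ = 2.469 × 1070^0.4119 = 2.469 × 17.69 ≈ 43.69

44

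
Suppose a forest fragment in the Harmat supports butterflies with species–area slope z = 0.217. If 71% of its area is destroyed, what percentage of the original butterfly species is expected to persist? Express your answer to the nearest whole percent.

S_new/S_old = (A_new/A_old)^z = 0.29^0.217
= exp(0.217 × ln 0.29) = exp(0.217 × -1.2379) = exp(-0.2686) ≈ 0.7644

76%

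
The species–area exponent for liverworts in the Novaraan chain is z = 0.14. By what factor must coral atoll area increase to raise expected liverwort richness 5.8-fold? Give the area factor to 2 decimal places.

(A₂/A₁)^0.14 = 5.8, so A₂/A₁ = 5.8^(1/0.14) = 5.8^7.143
ln(A₂/A₁) = ln 5.8 / 0.14 = 1.7579 / 0.14 = 12.5561
A₂/A₁ = e^12.5561 ≈ 283829

283829.22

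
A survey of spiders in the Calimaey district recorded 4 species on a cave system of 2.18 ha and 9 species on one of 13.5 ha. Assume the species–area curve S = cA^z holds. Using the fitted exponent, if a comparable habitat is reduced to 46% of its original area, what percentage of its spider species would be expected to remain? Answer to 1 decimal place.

70.8%

z = ln(9/4) / ln(13.5/2.18) = 0.8109 / 1.8234 = 0.4447
S_new/S_old = (A_new/A_old)^z = 0.46^0.4447 = exp(0.4447 × -0.7765) = 0.708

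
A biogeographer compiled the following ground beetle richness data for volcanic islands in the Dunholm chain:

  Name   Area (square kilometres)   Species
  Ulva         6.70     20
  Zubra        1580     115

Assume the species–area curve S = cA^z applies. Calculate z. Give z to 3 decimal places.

Taking logs: ln S = ln c + z ln A, so z = (ln S₂ − ln S₁)/(ln A₂ − ln A₁).
z = ln(115/20) / ln(1580/6.7) = ln(5.75) / ln(235.8) = 1.7492 / 5.4631 = 0.3202

0.320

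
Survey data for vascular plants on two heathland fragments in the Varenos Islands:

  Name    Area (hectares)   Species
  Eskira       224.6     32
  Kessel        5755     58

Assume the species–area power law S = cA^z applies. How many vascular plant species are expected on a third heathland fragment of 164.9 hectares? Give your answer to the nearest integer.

z = ln(58/32) / ln(5755/224.6) = 0.5947 / 3.2435 = 0.1834
c = 32 / 224.6^0.1834 = 32 / 2.699 = 11.86
S₃ = 11.86 × 164.9^0.1834 = 11.86 × 2.55 ≈ 30.24

30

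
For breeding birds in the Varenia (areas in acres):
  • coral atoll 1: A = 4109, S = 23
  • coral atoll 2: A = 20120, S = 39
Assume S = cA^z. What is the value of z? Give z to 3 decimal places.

0.332

Taking logs: ln S = ln c + z ln A, so z = (ln S₂ − ln S₁)/(ln A₂ − ln A₁).
z = ln(39/23) / ln(20120/4109) = ln(1.696) / ln(4.897) = 0.5281 / 1.5885 = 0.3324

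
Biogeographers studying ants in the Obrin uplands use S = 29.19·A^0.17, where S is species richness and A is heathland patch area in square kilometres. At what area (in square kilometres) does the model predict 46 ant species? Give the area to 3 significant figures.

46 = 29.19 × A^0.17  ⇒  A^0.17 = 46/29.19 = 1.576
ln A = ln(1.576) / 0.17 = 0.4548 / 0.17 = 2.6754
A = e^2.6754 ≈ 14.52 square kilometres

14.5 square kilometres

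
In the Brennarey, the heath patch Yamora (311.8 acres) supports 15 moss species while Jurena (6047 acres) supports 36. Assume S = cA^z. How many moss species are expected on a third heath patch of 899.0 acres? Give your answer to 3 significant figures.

z = ln(36/15) / ln(6047/311.8) = 0.8755 / 2.9650 = 0.2953
c = 15 / 311.8^0.2953 = 15 / 5.45 = 2.752
S₃ = 2.752 × 899^0.2953 = 2.752 × 7.45 ≈ 20.51

20.5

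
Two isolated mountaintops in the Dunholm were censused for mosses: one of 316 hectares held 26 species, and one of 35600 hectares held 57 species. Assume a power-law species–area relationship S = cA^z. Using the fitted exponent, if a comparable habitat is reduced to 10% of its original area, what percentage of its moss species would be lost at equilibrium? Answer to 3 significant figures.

31.8%

z = ln(57/26) / ln(35600/316) = 0.7850 / 4.7244 = 0.1662
S_new/S_old = (A_new/A_old)^z = 0.1^0.1662 = exp(0.1662 × -2.3026) = 0.6821
Fraction lost = 1 − 0.6821 = 0.3179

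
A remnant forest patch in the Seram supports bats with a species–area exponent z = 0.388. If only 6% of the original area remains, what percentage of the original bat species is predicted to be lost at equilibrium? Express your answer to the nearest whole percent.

66%

S_new/S_old = (A_new/A_old)^z = 0.06^0.388
= exp(0.388 × ln 0.06) = exp(0.388 × -2.8134) = exp(-1.0916) ≈ 0.3357
Fraction lost = 1 − 0.3357 = 0.6643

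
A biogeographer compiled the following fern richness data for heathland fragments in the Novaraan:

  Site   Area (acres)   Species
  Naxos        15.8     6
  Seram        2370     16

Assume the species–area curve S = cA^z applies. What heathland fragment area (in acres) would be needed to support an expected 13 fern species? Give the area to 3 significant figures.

820 acres

z = ln(16/6) / ln(2370/15.8) = 0.9808 / 5.0106 = 0.1957
c = 6 / 15.8^0.1957 = 6 / 1.716 = 3.496
A = (13/3.496)^(1/0.1957) ⇒ ln A = ln(3.719)/0.1957 = 6.7099
A = e^6.7099 ≈ 820.5 acres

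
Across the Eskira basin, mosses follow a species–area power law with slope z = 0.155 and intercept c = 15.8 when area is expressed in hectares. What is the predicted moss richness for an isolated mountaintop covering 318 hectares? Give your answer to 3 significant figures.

38.6

S = 15.8 × 318^0.155
ln S = ln 15.8 + 0.155 × ln 318 = 2.7600 + 0.155 × 5.7621 = 3.6531
S = e^3.6531 ≈ 38.6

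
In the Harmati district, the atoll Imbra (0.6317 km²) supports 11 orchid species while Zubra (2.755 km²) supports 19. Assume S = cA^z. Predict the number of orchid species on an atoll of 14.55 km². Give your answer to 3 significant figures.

z = ln(19/11) / ln(2.755/0.6317) = 0.5465 / 1.4728 = 0.3711
c = 11 / 0.6317^0.3711 = 11 / 0.8433 = 13.04
S₃ = 13.04 × 14.55^0.3711 = 13.04 × 2.701 ≈ 35.23

35.2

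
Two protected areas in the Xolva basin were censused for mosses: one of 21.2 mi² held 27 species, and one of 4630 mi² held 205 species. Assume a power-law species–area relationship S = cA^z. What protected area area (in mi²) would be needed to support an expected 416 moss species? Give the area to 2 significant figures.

30000 mi²

z = ln(205/27) / ln(4630/21.2) = 2.0272 / 5.3863 = 0.3764
c = 27 / 21.2^0.3764 = 27 / 3.156 = 8.554
A = (416/8.554)^(1/0.3764) ⇒ ln A = ln(48.63)/0.3764 = 10.3206
A = e^10.3206 ≈ 30353 mi²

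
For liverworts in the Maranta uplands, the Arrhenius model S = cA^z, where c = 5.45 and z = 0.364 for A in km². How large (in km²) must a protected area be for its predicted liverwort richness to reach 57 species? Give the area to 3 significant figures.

632 km²

57 = 5.45 × A^0.364  ⇒  A^0.364 = 57/5.45 = 10.46
ln A = ln(10.46) / 0.364 = 2.3474 / 0.364 = 6.4490
A = e^6.4490 ≈ 632.1 km²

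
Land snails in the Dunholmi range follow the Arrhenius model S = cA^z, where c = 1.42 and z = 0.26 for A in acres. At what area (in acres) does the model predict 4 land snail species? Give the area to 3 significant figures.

53.7 acres

4 = 1.42 × A^0.26  ⇒  A^0.26 = 4/1.42 = 2.817
ln A = ln(2.817) / 0.26 = 1.0356 / 0.26 = 3.9832
A = e^3.9832 ≈ 53.69 acres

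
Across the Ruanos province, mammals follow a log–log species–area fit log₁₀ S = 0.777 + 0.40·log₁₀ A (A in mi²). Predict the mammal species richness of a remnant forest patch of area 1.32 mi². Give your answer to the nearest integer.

S = 5.984 × 1.32^0.4
ln S = ln 5.984 + 0.4 × ln 1.32 = 1.7891 + 0.4 × 0.2776 = 1.9002
S = e^1.9002 ≈ 6.687

7 species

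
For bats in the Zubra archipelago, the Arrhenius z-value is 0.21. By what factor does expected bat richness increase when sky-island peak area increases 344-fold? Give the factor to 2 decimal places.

3.41

S₂/S₁ = (A₂/A₁)^z = 344^0.21
ln(S₂/S₁) = 0.21 × ln 344 = 0.21 × 5.8406 = 1.2265
S₂/S₁ = e^1.2265 ≈ 3.409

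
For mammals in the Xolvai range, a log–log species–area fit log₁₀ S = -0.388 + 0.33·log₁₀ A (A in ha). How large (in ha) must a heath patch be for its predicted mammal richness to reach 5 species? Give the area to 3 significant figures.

1970 ha

5 = 0.4093 × A^0.33  ⇒  A^0.33 = 5/0.4093 = 12.22
ln A = ln(12.22) / 0.33 = 2.5028 / 0.33 = 7.5844
A = e^7.5844 ≈ 1967 ha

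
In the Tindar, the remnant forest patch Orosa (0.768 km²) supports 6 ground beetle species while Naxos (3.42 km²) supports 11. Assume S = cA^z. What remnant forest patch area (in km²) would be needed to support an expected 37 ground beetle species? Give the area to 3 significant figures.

z = ln(11/6) / ln(3.42/0.768) = 0.6061 / 1.4936 = 0.4058
c = 6 / 0.768^0.4058 = 6 / 0.8984 = 6.678
A = (37/6.678)^(1/0.4058) ⇒ ln A = ln(5.54)/0.4058 = 4.2187
A = e^4.2187 ≈ 67.95 km²

67.9 km²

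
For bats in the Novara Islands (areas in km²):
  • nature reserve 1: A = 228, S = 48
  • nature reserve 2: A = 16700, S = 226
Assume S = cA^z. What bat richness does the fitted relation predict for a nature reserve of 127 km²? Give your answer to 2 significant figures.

39

z = ln(226/48) / ln(16700/228) = 1.5493 / 4.2938 = 0.3608
c = 48 / 228^0.3608 = 48 / 7.093 = 6.768
S₃ = 6.768 × 127^0.3608 = 6.768 × 5.743 ≈ 38.86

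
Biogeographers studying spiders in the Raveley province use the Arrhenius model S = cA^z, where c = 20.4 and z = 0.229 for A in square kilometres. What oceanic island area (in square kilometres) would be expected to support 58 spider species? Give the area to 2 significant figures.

96 square kilometres

58 = 20.4 × A^0.229  ⇒  A^0.229 = 58/20.4 = 2.843
ln A = ln(2.843) / 0.229 = 1.0449 / 0.229 = 4.5629
A = e^4.5629 ≈ 95.86 square kilometres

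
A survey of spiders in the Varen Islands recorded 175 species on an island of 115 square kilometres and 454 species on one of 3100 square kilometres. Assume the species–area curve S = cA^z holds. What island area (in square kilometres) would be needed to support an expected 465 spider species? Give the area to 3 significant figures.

z = ln(454/175) / ln(3100/115) = 0.9533 / 3.2942 = 0.2894
c = 175 / 115^0.2894 = 175 / 3.948 = 44.33
A = (465/44.33)^(1/0.2894) ⇒ ln A = ln(10.49)/0.2894 = 8.1219
A = e^8.1219 ≈ 3367 square kilometres

3370 square kilometres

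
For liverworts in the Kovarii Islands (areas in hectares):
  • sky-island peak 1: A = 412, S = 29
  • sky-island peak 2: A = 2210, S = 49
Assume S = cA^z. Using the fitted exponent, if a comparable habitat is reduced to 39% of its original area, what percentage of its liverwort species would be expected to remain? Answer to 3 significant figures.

z = ln(49/29) / ln(2210/412) = 0.5245 / 1.6797 = 0.3123
S_new/S_old = (A_new/A_old)^z = 0.39^0.3123 = exp(0.3123 × -0.9416) = 0.7453

74.5%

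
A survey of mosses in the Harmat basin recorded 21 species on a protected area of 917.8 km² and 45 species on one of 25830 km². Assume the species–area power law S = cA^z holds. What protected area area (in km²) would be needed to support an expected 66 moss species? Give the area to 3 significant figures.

z = ln(45/21) / ln(25830/917.8) = 0.7621 / 3.3373 = 0.2284
c = 21 / 917.8^0.2284 = 21 / 4.749 = 4.422
A = (66/4.422)^(1/0.2284) ⇒ ln A = ln(14.93)/0.2284 = 11.8364
A = e^11.8364 ≈ 138187 km²

138000 km²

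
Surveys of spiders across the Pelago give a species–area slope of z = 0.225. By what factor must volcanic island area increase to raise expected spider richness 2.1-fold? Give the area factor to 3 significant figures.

(A₂/A₁)^0.225 = 2.1, so A₂/A₁ = 2.1^(1/0.225) = 2.1^4.444
ln(A₂/A₁) = ln 2.1 / 0.225 = 0.7419 / 0.225 = 3.2975
A₂/A₁ = e^3.2975 ≈ 27.04

27.0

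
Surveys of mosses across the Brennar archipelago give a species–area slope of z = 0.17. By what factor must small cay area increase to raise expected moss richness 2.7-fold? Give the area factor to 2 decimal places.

(A₂/A₁)^0.17 = 2.7, so A₂/A₁ = 2.7^(1/0.17) = 2.7^5.882
ln(A₂/A₁) = ln 2.7 / 0.17 = 0.9933 / 0.17 = 5.8427
A₂/A₁ = e^5.8427 ≈ 344.7

344.69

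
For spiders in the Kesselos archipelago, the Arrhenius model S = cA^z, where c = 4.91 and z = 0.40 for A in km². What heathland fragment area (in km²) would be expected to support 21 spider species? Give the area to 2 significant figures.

21 = 4.91 × A^0.4  ⇒  A^0.4 = 21/4.91 = 4.277
ln A = ln(4.277) / 0.4 = 1.4532 / 0.4 = 3.6331
A = e^3.6331 ≈ 37.83 km²

38 km²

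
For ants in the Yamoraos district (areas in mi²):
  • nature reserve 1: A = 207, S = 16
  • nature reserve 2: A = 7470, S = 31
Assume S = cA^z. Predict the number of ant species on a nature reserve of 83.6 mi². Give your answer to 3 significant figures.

z = ln(31/16) / ln(7470/207) = 0.6614 / 3.5859 = 0.1844
c = 16 / 207^0.1844 = 16 / 2.674 = 5.984
S₃ = 5.984 × 83.6^0.1844 = 5.984 × 2.262 ≈ 13.54

13.5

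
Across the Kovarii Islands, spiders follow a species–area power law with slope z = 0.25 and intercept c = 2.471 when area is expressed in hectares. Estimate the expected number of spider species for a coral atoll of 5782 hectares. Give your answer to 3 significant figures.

21.5

S = 2.471 × 5782^0.25 = 2.471 × 8.72 ≈ 21.55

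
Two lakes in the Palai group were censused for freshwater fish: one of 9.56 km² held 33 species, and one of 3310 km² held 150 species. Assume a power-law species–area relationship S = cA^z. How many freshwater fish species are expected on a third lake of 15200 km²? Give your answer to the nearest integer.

223

z = ln(150/33) / ln(3310/9.56) = 1.5141 / 5.8471 = 0.2590
c = 33 / 9.56^0.2590 = 33 / 1.794 = 18.39
S₃ = 18.39 × 15200^0.2590 = 18.39 × 12.1 ≈ 222.6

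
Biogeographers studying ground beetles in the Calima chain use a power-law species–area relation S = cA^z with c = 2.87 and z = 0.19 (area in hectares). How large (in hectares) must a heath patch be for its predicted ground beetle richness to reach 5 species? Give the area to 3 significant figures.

18.6 hectares

5 = 2.87 × A^0.19  ⇒  A^0.19 = 5/2.87 = 1.742
ln A = ln(1.742) / 0.19 = 0.5551 / 0.19 = 2.9217
A = e^2.9217 ≈ 18.57 hectares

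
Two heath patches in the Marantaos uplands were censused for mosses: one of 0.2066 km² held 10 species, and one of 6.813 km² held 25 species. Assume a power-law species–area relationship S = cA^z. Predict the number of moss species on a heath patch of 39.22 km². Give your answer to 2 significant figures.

z = ln(25/10) / ln(6.813/0.2066) = 0.9163 / 3.4958 = 0.2621
c = 10 / 0.2066^0.2621 = 10 / 0.6614 = 15.12
S₃ = 15.12 × 39.22^0.2621 = 15.12 × 2.616 ≈ 39.55

40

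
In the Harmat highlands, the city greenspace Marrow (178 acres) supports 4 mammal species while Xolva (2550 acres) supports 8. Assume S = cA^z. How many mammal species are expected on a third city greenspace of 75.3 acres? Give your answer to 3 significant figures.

z = ln(8/4) / ln(2550/178) = 0.6931 / 2.6621 = 0.2604
c = 4 / 178^0.2604 = 4 / 3.854 = 1.038
S₃ = 1.038 × 75.3^0.2604 = 1.038 × 3.081 ≈ 3.197

3.20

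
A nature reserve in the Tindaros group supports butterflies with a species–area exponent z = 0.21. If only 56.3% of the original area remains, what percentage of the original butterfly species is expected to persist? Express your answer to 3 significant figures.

88.6%

S_new/S_old = (A_new/A_old)^z = 0.563^0.21
= exp(0.21 × ln 0.563) = exp(0.21 × -0.5745) = exp(-0.1206) ≈ 0.8864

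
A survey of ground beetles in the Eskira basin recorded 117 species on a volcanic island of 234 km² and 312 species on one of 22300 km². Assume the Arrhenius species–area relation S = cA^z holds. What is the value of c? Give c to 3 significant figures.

z = ln(S₂/S₁) / ln(A₂/A₁) = ln(312/117) / ln(22300/234) = 0.9808 / 4.5570 = 0.2152
c = S₁ / A₁^z = 117 / 234^0.2152 = 117 / 3.235 = 36.16

36.2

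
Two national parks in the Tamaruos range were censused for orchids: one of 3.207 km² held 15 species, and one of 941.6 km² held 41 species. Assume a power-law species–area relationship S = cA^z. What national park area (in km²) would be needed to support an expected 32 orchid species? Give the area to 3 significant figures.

z = ln(41/15) / ln(941.6/3.207) = 1.0055 / 5.6822 = 0.1770
c = 15 / 3.207^0.1770 = 15 / 1.229 = 12.2
A = (32/12.2)^(1/0.1770) ⇒ ln A = ln(2.622)/0.1770 = 5.4470
A = e^5.4470 ≈ 232.1 km²

232 km²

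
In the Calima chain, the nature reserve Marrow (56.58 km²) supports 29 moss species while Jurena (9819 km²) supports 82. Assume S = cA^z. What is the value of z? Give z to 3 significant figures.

0.202

Taking logs: ln S = ln c + z ln A, so z = (ln S₂ − ln S₁)/(ln A₂ − ln A₁).
z = ln(82/29) / ln(9819/56.58) = ln(2.828) / ln(173.5) = 1.0394 / 5.1564 = 0.2016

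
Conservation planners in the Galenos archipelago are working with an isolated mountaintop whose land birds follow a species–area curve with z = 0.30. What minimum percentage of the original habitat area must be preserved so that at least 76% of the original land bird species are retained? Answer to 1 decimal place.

40.1%

Need (A_new/A_old)^0.3 = 0.76, so A_new/A_old = 0.76^(1/0.3) = 0.76^3.333
ln(A_new/A_old) = ln 0.76 / 0.3 = -0.2744 / 0.3 = -0.9148
A_new/A_old = e^-0.9148 ≈ 0.4006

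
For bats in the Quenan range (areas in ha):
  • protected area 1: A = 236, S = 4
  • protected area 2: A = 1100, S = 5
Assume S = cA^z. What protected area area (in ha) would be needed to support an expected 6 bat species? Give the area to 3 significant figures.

3870 ha

z = ln(5/4) / ln(1100/236) = 0.2231 / 1.5392 = 0.1450
c = 4 / 236^0.1450 = 4 / 2.208 = 1.812
A = (6/1.812)^(1/0.1450) ⇒ ln A = ln(3.312)/0.1450 = 8.2607
A = e^8.2607 ≈ 3869 ha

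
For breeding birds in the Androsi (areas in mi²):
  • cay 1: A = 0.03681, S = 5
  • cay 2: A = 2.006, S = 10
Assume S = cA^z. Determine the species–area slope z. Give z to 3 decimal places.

0.173

Taking logs: ln S = ln c + z ln A, so z = (ln S₂ − ln S₁)/(ln A₂ − ln A₁).
z = ln(10/5) / ln(2.006/0.03681) = ln(2) / ln(54.5) = 0.6931 / 3.9981 = 0.1734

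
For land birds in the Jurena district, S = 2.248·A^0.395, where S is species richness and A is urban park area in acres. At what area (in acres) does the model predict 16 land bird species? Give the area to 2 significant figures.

16 = 2.248 × A^0.395  ⇒  A^0.395 = 16/2.248 = 7.117
ln A = ln(7.117) / 0.395 = 1.9625 / 0.395 = 4.9685
A = e^4.9685 ≈ 143.8 acres

140 acres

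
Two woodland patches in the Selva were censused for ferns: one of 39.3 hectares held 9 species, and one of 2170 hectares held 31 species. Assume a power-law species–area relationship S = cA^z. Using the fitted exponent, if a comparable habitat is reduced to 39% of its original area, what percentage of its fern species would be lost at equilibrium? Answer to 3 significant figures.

z = ln(31/9) / ln(2170/39.3) = 1.2368 / 4.0113 = 0.3083
S_new/S_old = (A_new/A_old)^z = 0.39^0.3083 = exp(0.3083 × -0.9416) = 0.748
Fraction lost = 1 − 0.748 = 0.252

25.2%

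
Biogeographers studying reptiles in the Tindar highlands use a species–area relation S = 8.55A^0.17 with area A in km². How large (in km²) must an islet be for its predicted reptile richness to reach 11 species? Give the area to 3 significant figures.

11 = 8.55 × A^0.17  ⇒  A^0.17 = 11/8.55 = 1.287
ln A = ln(1.287) / 0.17 = 0.2520 / 0.17 = 1.4821
A = e^1.4821 ≈ 4.402 km²

4.40 km²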